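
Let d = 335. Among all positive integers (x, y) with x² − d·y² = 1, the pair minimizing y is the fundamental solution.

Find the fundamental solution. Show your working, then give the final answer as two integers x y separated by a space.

604 33

√335 = [18; 3,3,3,36, …], period ℓ=4 (even) → k=3
i=0: a=18 ⇒ p=18, q=1
…
i=2: a=3 ⇒ p=183, q=10
i=3: a=3 ⇒ p=604, q=33
(x₁, y₁) = (604, 33);  604² − 335·33² = 1 ✓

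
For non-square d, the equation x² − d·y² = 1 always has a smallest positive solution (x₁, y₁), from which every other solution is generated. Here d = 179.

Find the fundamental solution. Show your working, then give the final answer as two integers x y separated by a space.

√179 → a₀=13, period (2,1,1,1,3,…,1,2,26); ℓ=14 even so k=13
i=0: a=13 ⇒ p=13, q=1
i=1: a=2 ⇒ p=27, q=2
…
i=7: a=13 ⇒ p=26999, q=2018
…
i=10: a=1 ⇒ p=575167, q=42990
…
i=12: a=1 ⇒ p=1588459, q=118727
i=13: a=2 ⇒ p=4190210, q=313191
fundamental: x₁=4190210, y₁=313191  (since 17557859844100 − 179·98088602481 = 1)

4190210 313191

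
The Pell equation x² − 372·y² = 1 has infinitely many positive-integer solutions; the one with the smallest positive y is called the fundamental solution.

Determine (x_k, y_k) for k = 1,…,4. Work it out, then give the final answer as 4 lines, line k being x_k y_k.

√372 → a₀=19, period (3,2,12,2,3,38); ℓ=6 even so k=5
k=0  a_k=19  p_k/q_k = 19/1
…
k=2  a_k=2  p_k/q_k = 135/7
…
k=4  a_k=2  p_k/q_k = 3491/181
k=5  a_k=3  p_k/q_k = 12151/630
→ (12151, 630).  Check: 12151²=147646801, 372·630²=147646800, difference 1.
k=2:  x_2 = 12151·12151+372·630·630 = 295293601,  y_2 = 12151·630+630·12151 = 15310260
k=3:  x_3 = 12151·295293601+372·630·15310260 = 7176225079351,  y_3 = 12151·15310260+630·295293601 = 372069937890
k=4:  x_4 = 12151·7176225079351+372·630·372069937890 = 174396621583094401,  y_4 = 12151·372069937890+630·7176225079351 = 9042043615292520

12151 630
295293601 15310260
7176225079351 372069937890
174396621583094401 9042043615292520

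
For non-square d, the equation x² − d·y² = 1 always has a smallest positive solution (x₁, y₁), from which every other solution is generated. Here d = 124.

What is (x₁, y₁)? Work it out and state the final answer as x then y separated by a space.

d=124: √d = [11; 7,2,1,1,1,…,2,7,22] (ℓ=16, even), read p_15/q_15
i=0: a=11 ⇒ p=11, q=1
i=1: a=7 ⇒ p=78, q=7
i=2: a=2 ⇒ p=167, q=15
…
i=5: a=1 ⇒ p=657, q=59
i=6: a=3 ⇒ p=2383, q=214
i=7: a=1 ⇒ p=3040, q=273
i=8: a=4 ⇒ p=14543, q=1306
i=9: a=1 ⇒ p=17583, q=1579
i=10: a=3 ⇒ p=67292, q=6043
i=11: a=1 ⇒ p=84875, q=7622
i=12: a=1 ⇒ p=152167, q=13665
i=13: a=1 ⇒ p=237042, q=21287
i=14: a=2 ⇒ p=626251, q=56239
i=15: a=7 ⇒ p=4620799, q=414960
fundamental: x₁=4620799, y₁=414960  (since 21351783398401 − 124·172191801600 = 1)

4620799 414960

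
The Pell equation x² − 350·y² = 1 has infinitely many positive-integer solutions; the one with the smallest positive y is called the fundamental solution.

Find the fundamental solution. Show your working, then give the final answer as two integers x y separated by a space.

√350 = [18; 1,2,2,2,1,36, …], period ℓ=6 (even) → k=5
a_0=18:  p_0=18·1+0=18,  q_0=18·0+1=1
a_1=1:  p_1=1·18+1=19,  q_1=1·1+0=1
a_2=2:  p_2=2·19+18=56,  q_2=2·1+1=3
…
a_4=2:  p_4=2·131+56=318,  q_4=2·7+3=17
a_5=1:  p_5=1·318+131=449,  q_5=1·17+7=24
fundamental: x₁=449, y₁=24  (since 201601 − 350·576 = 1)

449 24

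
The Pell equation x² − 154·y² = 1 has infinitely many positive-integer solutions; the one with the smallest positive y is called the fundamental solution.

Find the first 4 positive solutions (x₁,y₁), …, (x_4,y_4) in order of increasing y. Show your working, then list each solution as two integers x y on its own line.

d=154: √d = [12; 2,2,3,1,2,1,3,2,2,24] (ℓ=10, even), read p_9/q_9
k=0  a_k=12  p_k/q_k = 12/1
k=1  a_k=2  p_k/q_k = 25/2
k=2  a_k=2  p_k/q_k = 62/5
…
k=4  a_k=1  p_k/q_k = 273/22
k=5  a_k=2  p_k/q_k = 757/61
k=6  a_k=1  p_k/q_k = 1030/83
…
k=8  a_k=2  p_k/q_k = 8724/703
k=9  a_k=2  p_k/q_k = 21295/1716
fundamental: x₁=21295, y₁=1716  (since 453477025 − 154·2944656 = 1)
(21295+1716√154)^2 = 906954049 + 73084440√154
(21295+1716√154)^3 = 38627172925615 + 3112666297884√154
(21295+1716√154)^4 = 1645131293994988801 + 132568457553795120√154

21295 1716
906954049 73084440
38627172925615 3112666297884
1645131293994988801 132568457553795120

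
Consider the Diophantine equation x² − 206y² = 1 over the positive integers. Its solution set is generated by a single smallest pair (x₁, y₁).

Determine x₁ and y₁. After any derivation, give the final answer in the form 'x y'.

d=206: √d = [14; 2,1,5,14,5,1,2,28] (ℓ=8, even), read p_7/q_7
k=0  a_k=14  p_k/q_k = 14/1
k=1  a_k=2  p_k/q_k = 29/2
k=2  a_k=1  p_k/q_k = 43/3
…
k=5  a_k=5  p_k/q_k = 17539/1222
k=6  a_k=1  p_k/q_k = 20998/1463
k=7  a_k=2  p_k/q_k = 59535/4148
→ (59535, 4148).  Check: 59535²=3544416225, 206·4148²=3544416224, difference 1.

59535 4148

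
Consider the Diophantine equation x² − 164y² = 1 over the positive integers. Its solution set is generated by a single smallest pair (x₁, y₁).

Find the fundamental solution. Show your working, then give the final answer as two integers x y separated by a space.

2049 160

[12; 1,4,6,4,1,24] for √164; ℓ=6 ⇒ convergent index 5
i=0: a=12 ⇒ p=12, q=1
…
i=2: a=4 ⇒ p=64, q=5
i=3: a=6 ⇒ p=397, q=31
i=4: a=4 ⇒ p=1652, q=129
i=5: a=1 ⇒ p=2049, q=160
→ (2049, 160).  Check: 2049²=4198401, 164·160²=4198400, difference 1.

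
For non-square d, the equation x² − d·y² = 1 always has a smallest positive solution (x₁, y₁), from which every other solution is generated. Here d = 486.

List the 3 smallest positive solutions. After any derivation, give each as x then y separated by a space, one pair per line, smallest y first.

485 22
470449 21340
456335045 20699778

[22; 22,44] for √486; ℓ=2 ⇒ convergent index 1
step 0: (22, 1)  from 22·(1,0) + (0,1)
step 1: (485, 22)  from 22·(22,1) + (1,0)
(x₁, y₁) = (485, 22);  485² − 486·22² = 1 ✓
k=2:  x_2 = 485·485+486·22·22 = 470449,  y_2 = 485·22+22·485 = 21340
k=3:  x_3 = 485·470449+486·22·21340 = 456335045,  y_3 = 485·21340+22·470449 = 20699778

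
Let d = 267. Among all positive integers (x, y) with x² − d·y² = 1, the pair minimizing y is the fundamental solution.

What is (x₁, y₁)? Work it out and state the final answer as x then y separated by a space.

2402 147

d=267: √d = [16; 2,1,15,1,2,32] (ℓ=6, even), read p_5/q_5
i=0: a=16 ⇒ p=16, q=1
…
i=3: a=15 ⇒ p=768, q=47
i=4: a=1 ⇒ p=817, q=50
i=5: a=2 ⇒ p=2402, q=147
(x₁, y₁) = (2402, 147);  2402² − 267·147² = 1 ✓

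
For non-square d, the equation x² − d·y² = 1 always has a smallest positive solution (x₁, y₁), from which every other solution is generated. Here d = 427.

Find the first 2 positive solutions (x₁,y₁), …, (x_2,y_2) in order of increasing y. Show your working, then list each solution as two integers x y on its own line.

62 3
7687 372

√427 = [20; 1,1,1,40, …], period ℓ=4 (even) → k=3
a_0=20:  p_0=20·1+0=20,  q_0=20·0+1=1
a_1=1:  p_1=1·20+1=21,  q_1=1·1+0=1
a_2=1:  p_2=1·21+20=41,  q_2=1·1+1=2
a_3=1:  p_3=1·41+21=62,  q_3=1·2+1=3
fundamental: x₁=62, y₁=3  (since 3844 − 427·9 = 1)
n=2: (62,3)∘(62,3) = (62·62+427·3·3, 62·3+3·62) = (7687,372)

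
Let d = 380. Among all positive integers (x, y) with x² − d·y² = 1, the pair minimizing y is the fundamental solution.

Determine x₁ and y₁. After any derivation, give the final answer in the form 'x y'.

d=380: √d = [19; 2,38] (ℓ=2, even), read p_1/q_1
a_0=19:  p_0=19·1+0=19,  q_0=19·0+1=1
a_1=2:  p_1=2·19+1=39,  q_1=2·1+0=2
→ (39, 2).  Check: 39²=1521, 380·2²=1520, difference 1.

39 2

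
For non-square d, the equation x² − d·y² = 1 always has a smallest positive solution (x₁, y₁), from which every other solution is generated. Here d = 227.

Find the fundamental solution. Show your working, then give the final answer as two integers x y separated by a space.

226 15

√227 → a₀=15, period (15,30); ℓ=2 even so k=1
step 0: (15, 1)  from 15·(1,0) + (0,1)
step 1: (226, 15)  from 15·(15,1) + (1,0)
fundamental: x₁=226, y₁=15  (since 51076 − 227·225 = 1)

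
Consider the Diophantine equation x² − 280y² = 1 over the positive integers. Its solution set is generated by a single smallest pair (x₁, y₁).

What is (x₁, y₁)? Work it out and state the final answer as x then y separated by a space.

√280 = [16; 1,2,1,2,1,32, …], period ℓ=6 (even) → k=5
a_0=16:  p_0=16·1+0=16,  q_0=16·0+1=1
…
a_2=2:  p_2=2·17+16=50,  q_2=2·1+1=3
…
a_4=2:  p_4=2·67+50=184,  q_4=2·4+3=11
a_5=1:  p_5=1·184+67=251,  q_5=1·11+4=15
→ (251, 15).  Check: 251²=63001, 280·15²=63000, difference 1.

251 15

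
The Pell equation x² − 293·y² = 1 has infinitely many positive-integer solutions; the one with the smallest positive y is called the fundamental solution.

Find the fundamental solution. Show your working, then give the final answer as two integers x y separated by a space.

√293 → a₀=17, period (8,1,1,8,34); ℓ=5 odd so k=9
k=0  a_k=17  p_k/q_k = 17/1
…
k=4  a_k=8  p_k/q_k = 2482/145
…
k=6  a_k=8  p_k/q_k = 679914/39721
…
k=8  a_k=1  p_k/q_k = 1444507/84389
k=9  a_k=8  p_k/q_k = 12320649/719780
fundamental: x₁=12320649, y₁=719780  (since 151798391781201 − 293·518083248400 = 1)

12320649 719780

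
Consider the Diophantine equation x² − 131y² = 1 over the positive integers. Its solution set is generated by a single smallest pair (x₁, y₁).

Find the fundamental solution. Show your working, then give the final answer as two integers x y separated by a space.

10610 927

[11; 2,4,11,4,2,22] for √131; ℓ=6 ⇒ convergent index 5
i=0: a=11 ⇒ p=11, q=1
i=1: a=2 ⇒ p=23, q=2
i=2: a=4 ⇒ p=103, q=9
…
i=4: a=4 ⇒ p=4727, q=413
i=5: a=2 ⇒ p=10610, q=927
→ (10610, 927).  Check: 10610²=112572100, 131·927²=112572099, difference 1.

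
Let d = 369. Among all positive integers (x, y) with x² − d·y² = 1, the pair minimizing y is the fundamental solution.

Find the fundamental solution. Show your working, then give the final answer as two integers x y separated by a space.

8396801 437120

√369 → a₀=19, period (4,1,3,2,7,4,7,2,3,1,4,38); ℓ=12 even so k=11
k=0  a_k=19  p_k/q_k = 19/1
…
k=2  a_k=1  p_k/q_k = 96/5
…
k=4  a_k=2  p_k/q_k = 826/43
k=5  a_k=7  p_k/q_k = 6147/320
…
k=7  a_k=7  p_k/q_k = 184045/9581
k=8  a_k=2  p_k/q_k = 393504/20485
k=9  a_k=3  p_k/q_k = 1364557/71036
k=10  a_k=1  p_k/q_k = 1758061/91521
k=11  a_k=4  p_k/q_k = 8396801/437120
→ (8396801, 437120).  Check: 8396801²=70506267033601, 369·437120²=70506267033600, difference 1.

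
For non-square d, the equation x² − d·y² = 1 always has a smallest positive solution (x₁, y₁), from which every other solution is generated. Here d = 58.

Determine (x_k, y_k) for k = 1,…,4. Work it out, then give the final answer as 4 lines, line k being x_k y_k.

19603 2574
768555217 100916244
30131975818099 3956522259690
1181354243155834177 155119411612489896

√58 → a₀=7, period (1,1,1,1,1,1,14); ℓ=7 odd so k=13
k=0  a_k=7  p_k/q_k = 7/1
…
k=2  a_k=1  p_k/q_k = 15/2
k=3  a_k=1  p_k/q_k = 23/3
…
k=8  a_k=1  p_k/q_k = 1546/203
…
k=10  a_k=1  p_k/q_k = 4539/596
…
k=12  a_k=1  p_k/q_k = 12071/1585
k=13  a_k=1  p_k/q_k = 19603/2574
→ (19603, 2574).  Check: 19603²=384277609, 58·2574²=384277608, difference 1.
(x_2, y_2) = (19603·19603 + 58·2574·2574, 19603·2574 + 2574·19603) = (768555217, 100916244)
(x_3, y_3) = (19603·768555217 + 58·2574·100916244, 19603·100916244 + 2574·768555217) = (30131975818099, 3956522259690)
(x_4, y_4) = (19603·30131975818099 + 58·2574·3956522259690, 19603·3956522259690 + 2574·30131975818099) = (1181354243155834177, 155119411612489896)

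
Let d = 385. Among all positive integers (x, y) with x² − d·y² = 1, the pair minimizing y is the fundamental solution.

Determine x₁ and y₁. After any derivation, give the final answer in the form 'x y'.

95831 4884

d=385: √d = [19; 1,1,1,1,1,…,1,1,38] (ℓ=16, even), read p_15/q_15
step 0: (19, 1)  from 19·(1,0) + (0,1)
…
step 4: (98, 5)  from 1·(59,3) + (39,2)
…
step 13: (36280, 1849)  from 1·(23271,1186) + (13009,663)
step 14: (59551, 3035)  from 1·(36280,1849) + (23271,1186)
step 15: (95831, 4884)  from 1·(59551,3035) + (36280,1849)
(x₁, y₁) = (95831, 4884);  95831² − 385·4884² = 1 ✓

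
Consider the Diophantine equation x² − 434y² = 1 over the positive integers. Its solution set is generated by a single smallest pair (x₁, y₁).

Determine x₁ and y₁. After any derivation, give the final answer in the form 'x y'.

√434 → a₀=20, period (1,4,1,40); ℓ=4 even so k=3
step 0: (20, 1)  from 20·(1,0) + (0,1)
…
step 2: (104, 5)  from 4·(21,1) + (20,1)
step 3: (125, 6)  from 1·(104,5) + (21,1)
fundamental: x₁=125, y₁=6  (since 15625 − 434·36 = 1)

125 6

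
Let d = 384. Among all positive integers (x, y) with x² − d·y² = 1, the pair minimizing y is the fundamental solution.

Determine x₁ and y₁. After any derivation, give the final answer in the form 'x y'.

d=384: √d = [19; 1,1,2,9,2,1,1,38] (ℓ=8, even), read p_7/q_7
i=0: a=19 ⇒ p=19, q=1
i=1: a=1 ⇒ p=20, q=1
i=2: a=1 ⇒ p=39, q=2
i=3: a=2 ⇒ p=98, q=5
i=4: a=9 ⇒ p=921, q=47
i=5: a=2 ⇒ p=1940, q=99
i=6: a=1 ⇒ p=2861, q=146
i=7: a=1 ⇒ p=4801, q=245
→ (4801, 245).  Check: 4801²=23049601, 384·245²=23049600, difference 1.

4801 245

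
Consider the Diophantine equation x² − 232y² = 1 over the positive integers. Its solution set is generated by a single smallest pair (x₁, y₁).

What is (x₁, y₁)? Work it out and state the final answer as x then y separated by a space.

19603 1287

d=232: √d = [15; 4,3,7,3,4,30] (ℓ=6, even), read p_5/q_5
step 0: (15, 1)  from 15·(1,0) + (0,1)
step 1: (61, 4)  from 4·(15,1) + (1,0)
step 2: (198, 13)  from 3·(61,4) + (15,1)
step 3: (1447, 95)  from 7·(198,13) + (61,4)
step 4: (4539, 298)  from 3·(1447,95) + (198,13)
step 5: (19603, 1287)  from 4·(4539,298) + (1447,95)
fundamental: x₁=19603, y₁=1287  (since 384277609 − 232·1656369 = 1)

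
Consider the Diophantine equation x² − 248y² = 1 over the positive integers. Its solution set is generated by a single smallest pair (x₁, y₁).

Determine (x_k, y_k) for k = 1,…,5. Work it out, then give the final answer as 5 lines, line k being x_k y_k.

d=248: √d = [15; 1,2,1,30] (ℓ=4, even), read p_3/q_3
k=0  a_k=15  p_k/q_k = 15/1
k=1  a_k=1  p_k/q_k = 16/1
k=2  a_k=2  p_k/q_k = 47/3
k=3  a_k=1  p_k/q_k = 63/4
→ (63, 4).  Check: 63²=3969, 248·4²=3968, difference 1.
(x_2, y_2) = (63·63 + 248·4·4, 63·4 + 4·63) = (7937, 504)
(x_3, y_3) = (63·7937 + 248·4·504, 63·504 + 4·7937) = (999999, 63500)
(x_4, y_4) = (63·999999 + 248·4·63500, 63·63500 + 4·999999) = (125991937, 8000496)
(x_5, y_5) = (63·125991937 + 248·4·8000496, 63·8000496 + 4·125991937) = (15873984063, 1007998996)

63 4
7937 504
999999 63500
125991937 8000496
15873984063 1007998996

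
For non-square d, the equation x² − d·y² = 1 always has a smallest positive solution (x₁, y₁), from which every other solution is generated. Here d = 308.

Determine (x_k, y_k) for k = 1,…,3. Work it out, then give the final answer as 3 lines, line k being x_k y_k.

351 20
246401 14040
172973151 9856060

√308 → a₀=17, period (1,1,4,1,1,34); ℓ=6 even so k=5
k=0  a_k=17  p_k/q_k = 17/1
k=1  a_k=1  p_k/q_k = 18/1
k=2  a_k=1  p_k/q_k = 35/2
…
k=4  a_k=1  p_k/q_k = 193/11
k=5  a_k=1  p_k/q_k = 351/20
fundamental: x₁=351, y₁=20  (since 123201 − 308·400 = 1)
(351+20√308)^2 = 246401 + 14040√308
(351+20√308)^3 = 172973151 + 9856060√308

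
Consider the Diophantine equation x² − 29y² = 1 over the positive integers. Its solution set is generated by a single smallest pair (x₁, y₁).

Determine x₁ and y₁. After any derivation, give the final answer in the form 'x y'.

[5; 2,1,1,2,10] for √29; ℓ=5 ⇒ convergent index 9
k=0  a_k=5  p_k/q_k = 5/1
…
k=3  a_k=1  p_k/q_k = 27/5
k=4  a_k=2  p_k/q_k = 70/13
…
k=6  a_k=2  p_k/q_k = 1524/283
k=7  a_k=1  p_k/q_k = 2251/418
k=8  a_k=1  p_k/q_k = 3775/701
k=9  a_k=2  p_k/q_k = 9801/1820
(x₁, y₁) = (9801, 1820);  9801² − 29·1820² = 1 ✓

9801 1820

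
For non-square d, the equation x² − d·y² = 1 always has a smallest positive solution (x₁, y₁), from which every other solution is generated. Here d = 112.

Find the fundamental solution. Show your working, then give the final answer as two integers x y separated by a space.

127 12

d=112: √d = [10; 1,1,2,1,1,20] (ℓ=6, even), read p_5/q_5
step 0: (10, 1)  from 10·(1,0) + (0,1)
step 1: (11, 1)  from 1·(10,1) + (1,0)
…
step 4: (74, 7)  from 1·(53,5) + (21,2)
step 5: (127, 12)  from 1·(74,7) + (53,5)
fundamental: x₁=127, y₁=12  (since 16129 − 112·144 = 1)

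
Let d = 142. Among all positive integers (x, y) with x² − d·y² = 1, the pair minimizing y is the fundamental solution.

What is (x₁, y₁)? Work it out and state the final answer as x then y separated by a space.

[11; 1,10,1,22] for √142; ℓ=4 ⇒ convergent index 3
k=0  a_k=11  p_k/q_k = 11/1
…
k=2  a_k=10  p_k/q_k = 131/11
k=3  a_k=1  p_k/q_k = 143/12
fundamental: x₁=143, y₁=12  (since 20449 − 142·144 = 1)

143 12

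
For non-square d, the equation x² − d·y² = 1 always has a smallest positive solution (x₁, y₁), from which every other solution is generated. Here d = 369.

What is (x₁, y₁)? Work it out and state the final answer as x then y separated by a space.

√369 → a₀=19, period (4,1,3,2,7,4,7,2,3,1,4,38); ℓ=12 even so k=11
i=0: a=19 ⇒ p=19, q=1
i=1: a=4 ⇒ p=77, q=4
…
i=3: a=3 ⇒ p=365, q=19
i=4: a=2 ⇒ p=826, q=43
i=5: a=7 ⇒ p=6147, q=320
i=6: a=4 ⇒ p=25414, q=1323
i=7: a=7 ⇒ p=184045, q=9581
i=8: a=2 ⇒ p=393504, q=20485
i=9: a=3 ⇒ p=1364557, q=71036
i=10: a=1 ⇒ p=1758061, q=91521
i=11: a=4 ⇒ p=8396801, q=437120
→ (8396801, 437120).  Check: 8396801²=70506267033601, 369·437120²=70506267033600, difference 1.

8396801 437120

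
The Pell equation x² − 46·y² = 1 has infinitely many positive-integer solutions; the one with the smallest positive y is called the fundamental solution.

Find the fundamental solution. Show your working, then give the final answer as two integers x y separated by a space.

√46 → a₀=6, period (1,3,1,1,2,6,2,1,1,3,1,12); ℓ=12 even so k=11
step 0: (6, 1)  from 6·(1,0) + (0,1)
…
step 2: (27, 4)  from 3·(7,1) + (6,1)
…
step 6: (997, 147)  from 6·(156,23) + (61,9)
…
step 8: (3147, 464)  from 1·(2150,317) + (997,147)
…
step 10: (19038, 2807)  from 3·(5297,781) + (3147,464)
step 11: (24335, 3588)  from 1·(19038,2807) + (5297,781)
fundamental: x₁=24335, y₁=3588  (since 592192225 − 46·12873744 = 1)

24335 3588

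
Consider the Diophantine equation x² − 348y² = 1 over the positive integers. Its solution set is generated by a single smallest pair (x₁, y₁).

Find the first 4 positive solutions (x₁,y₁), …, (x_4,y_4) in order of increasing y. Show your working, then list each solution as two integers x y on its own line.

√348 = [18; 1,1,1,8,1,1,1,36, …], period ℓ=8 (even) → k=7
i=0: a=18 ⇒ p=18, q=1
…
i=2: a=1 ⇒ p=37, q=2
i=3: a=1 ⇒ p=56, q=3
…
i=5: a=1 ⇒ p=541, q=29
i=6: a=1 ⇒ p=1026, q=55
i=7: a=1 ⇒ p=1567, q=84
fundamental: x₁=1567, y₁=84  (since 2455489 − 348·7056 = 1)
n=2: (1567,84)∘(1567,84) = (1567·1567+348·84·84, 1567·84+84·1567) = (4910977,263256)
n=3: (4910977,263256)∘(1567,84) = (1567·4910977+348·84·263256, 1567·263256+84·4910977) = (15391000351,825044220)
n=4: (15391000351,825044220)∘(1567,84) = (1567·15391000351+348·84·825044220, 1567·825044220+84·15391000351) = (48235390189057,2585688322224)

1567 84
4910977 263256
15391000351 825044220
48235390189057 2585688322224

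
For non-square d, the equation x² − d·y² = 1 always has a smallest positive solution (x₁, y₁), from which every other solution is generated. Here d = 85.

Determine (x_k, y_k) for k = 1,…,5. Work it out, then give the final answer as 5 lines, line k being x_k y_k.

d=85: √d = [9; 4,1,1,4,18] (ℓ=5, odd), read p_9/q_9
k=0  a_k=9  p_k/q_k = 9/1
…
k=2  a_k=1  p_k/q_k = 46/5
k=3  a_k=1  p_k/q_k = 83/9
k=4  a_k=4  p_k/q_k = 378/41
k=5  a_k=18  p_k/q_k = 6887/747
k=6  a_k=4  p_k/q_k = 27926/3029
…
k=8  a_k=1  p_k/q_k = 62739/6805
k=9  a_k=4  p_k/q_k = 285769/30996
→ (285769, 30996).  Check: 285769²=81663921361, 85·30996²=81663921360, difference 1.
n=2: (285769,30996)∘(285769,30996) = (285769·285769+85·30996·30996, 285769·30996+30996·285769) = (163327842721,17715391848)
n=3: (163327842721,17715391848)∘(285769,30996) = (285769·163327842721+85·30996·17715391848, 285769·17715391848+30996·163327842721) = (93348068572789129,10125019625991228)
n=4: (93348068572789129,10125019625991228)∘(285769,30996) = (285769·93348068572789129+85·30996·10125019625991228, 285769·10125019625991228+30996·93348068572789129) = (53351968415791425367681,5786833466982059076816)
n=5: (53351968415791425367681,5786833466982059076816)∘(285769,30996) = (285769·53351968415791425367681+85·30996·5786833466982059076816, 285769·5786833466982059076816+30996·53351968415791425367681) = (30492677324331251603220874249,3307395226041867061019271780)

285769 30996
163327842721 17715391848
93348068572789129 10125019625991228
53351968415791425367681 5786833466982059076816
30492677324331251603220874249 3307395226041867061019271780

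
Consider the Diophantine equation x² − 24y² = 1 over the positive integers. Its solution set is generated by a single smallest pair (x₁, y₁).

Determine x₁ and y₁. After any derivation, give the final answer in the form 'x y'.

[4; 1,8] for √24; ℓ=2 ⇒ convergent index 1
step 0: (4, 1)  from 4·(1,0) + (0,1)
step 1: (5, 1)  from 1·(4,1) + (1,0)
(x₁, y₁) = (5, 1);  5² − 24·1² = 1 ✓

5 1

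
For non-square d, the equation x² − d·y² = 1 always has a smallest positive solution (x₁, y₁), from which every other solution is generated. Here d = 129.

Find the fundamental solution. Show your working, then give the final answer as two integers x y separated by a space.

16855 1484

√129 = [11; 2,1,3,1,6,1,3,1,2,22, …], period ℓ=10 (even) → k=9
i=0: a=11 ⇒ p=11, q=1
i=1: a=2 ⇒ p=23, q=2
i=2: a=1 ⇒ p=34, q=3
…
i=4: a=1 ⇒ p=159, q=14
…
i=6: a=1 ⇒ p=1238, q=109
i=7: a=3 ⇒ p=4793, q=422
i=8: a=1 ⇒ p=6031, q=531
i=9: a=2 ⇒ p=16855, q=1484
fundamental: x₁=16855, y₁=1484  (since 284091025 − 129·2202256 = 1)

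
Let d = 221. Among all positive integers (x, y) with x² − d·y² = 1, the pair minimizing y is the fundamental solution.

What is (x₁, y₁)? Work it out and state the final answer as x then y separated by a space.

1665 112

√221 = [14; 1,6,2,6,1,28, …], period ℓ=6 (even) → k=5
step 0: (14, 1)  from 14·(1,0) + (0,1)
step 1: (15, 1)  from 1·(14,1) + (1,0)
step 2: (104, 7)  from 6·(15,1) + (14,1)
…
step 4: (1442, 97)  from 6·(223,15) + (104,7)
step 5: (1665, 112)  from 1·(1442,97) + (223,15)
fundamental: x₁=1665, y₁=112  (since 2772225 − 221·12544 = 1)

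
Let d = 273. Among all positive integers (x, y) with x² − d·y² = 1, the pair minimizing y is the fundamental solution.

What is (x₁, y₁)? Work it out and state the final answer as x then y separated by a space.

√273 = [16; 1,1,10,1,1,32, …], period ℓ=6 (even) → k=5
i=0: a=16 ⇒ p=16, q=1
i=1: a=1 ⇒ p=17, q=1
i=2: a=1 ⇒ p=33, q=2
i=3: a=10 ⇒ p=347, q=21
i=4: a=1 ⇒ p=380, q=23
i=5: a=1 ⇒ p=727, q=44
→ (727, 44).  Check: 727²=528529, 273·44²=528528, difference 1.

727 44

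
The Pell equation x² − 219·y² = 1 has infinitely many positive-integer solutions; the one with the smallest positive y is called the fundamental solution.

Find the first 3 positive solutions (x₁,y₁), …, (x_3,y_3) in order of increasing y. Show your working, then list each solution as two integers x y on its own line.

74 5
10951 740
1620674 109515

√219 → a₀=14, period (1,3,1,28); ℓ=4 even so k=3
a_0=14:  p_0=14·1+0=14,  q_0=14·0+1=1
a_1=1:  p_1=1·14+1=15,  q_1=1·1+0=1
a_2=3:  p_2=3·15+14=59,  q_2=3·1+1=4
a_3=1:  p_3=1·59+15=74,  q_3=1·4+1=5
(x₁, y₁) = (74, 5);  74² − 219·5² = 1 ✓
(74+5√219)^2 = 10951 + 740√219
(74+5√219)^3 = 1620674 + 109515√219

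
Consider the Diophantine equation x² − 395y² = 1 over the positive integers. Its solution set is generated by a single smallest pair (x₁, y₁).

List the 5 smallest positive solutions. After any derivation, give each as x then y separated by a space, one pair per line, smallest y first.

159 8
50561 2544
16078239 808984
5112829441 257254368
1625863683999 81806080040

√395 → a₀=19, period (1,6,1,38); ℓ=4 even so k=3
step 0: (19, 1)  from 19·(1,0) + (0,1)
…
step 2: (139, 7)  from 6·(20,1) + (19,1)
step 3: (159, 8)  from 1·(139,7) + (20,1)
→ (159, 8).  Check: 159²=25281, 395·8²=25280, difference 1.
k=2:  x_2 = 159·159+395·8·8 = 50561,  y_2 = 159·8+8·159 = 2544
k=3:  x_3 = 159·50561+395·8·2544 = 16078239,  y_3 = 159·2544+8·50561 = 808984
k=4:  x_4 = 159·16078239+395·8·808984 = 5112829441,  y_4 = 159·808984+8·16078239 = 257254368
k=5:  x_5 = 159·5112829441+395·8·257254368 = 1625863683999,  y_5 = 159·257254368+8·5112829441 = 81806080040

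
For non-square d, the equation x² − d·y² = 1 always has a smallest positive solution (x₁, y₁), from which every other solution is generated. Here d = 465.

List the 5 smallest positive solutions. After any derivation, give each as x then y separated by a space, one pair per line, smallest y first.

15871 736
503777281 23362112
15990898437631 741560158368
507583097703505921 23538602523554944
16111702671313786506751 747162320561120874080

d=465: √d = [21; 1,1,3,2,2,2,3,1,1,42] (ℓ=10, even), read p_9/q_9
i=0: a=21 ⇒ p=21, q=1
…
i=2: a=1 ⇒ p=43, q=2
i=3: a=3 ⇒ p=151, q=7
…
i=5: a=2 ⇒ p=841, q=39
…
i=7: a=3 ⇒ p=6922, q=321
i=8: a=1 ⇒ p=8949, q=415
i=9: a=1 ⇒ p=15871, q=736
fundamental: x₁=15871, y₁=736  (since 251888641 − 465·541696 = 1)
(x_2, y_2) = (15871·15871 + 465·736·736, 15871·736 + 736·15871) = (503777281, 23362112)
(x_3, y_3) = (15871·503777281 + 465·736·23362112, 15871·23362112 + 736·503777281) = (15990898437631, 741560158368)
(x_4, y_4) = (15871·15990898437631 + 465·736·741560158368, 15871·741560158368 + 736·15990898437631) = (507583097703505921, 23538602523554944)
(x_5, y_5) = (15871·507583097703505921 + 465·736·23538602523554944, 15871·23538602523554944 + 736·507583097703505921) = (16111702671313786506751, 747162320561120874080)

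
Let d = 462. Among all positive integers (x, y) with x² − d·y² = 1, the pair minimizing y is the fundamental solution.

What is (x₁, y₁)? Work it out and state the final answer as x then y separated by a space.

√462 → a₀=21, period (2,42); ℓ=2 even so k=1
k=0  a_k=21  p_k/q_k = 21/1
k=1  a_k=2  p_k/q_k = 43/2
→ (43, 2).  Check: 43²=1849, 462·2²=1848, difference 1.

43 2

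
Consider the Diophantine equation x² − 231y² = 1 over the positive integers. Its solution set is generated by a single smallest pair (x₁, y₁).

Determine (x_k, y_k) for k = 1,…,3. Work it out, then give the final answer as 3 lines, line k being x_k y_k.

76 5
11551 760
1755676 115515

d=231: √d = [15; 5,30] (ℓ=2, even), read p_1/q_1
k=0  a_k=15  p_k/q_k = 15/1
k=1  a_k=5  p_k/q_k = 76/5
fundamental: x₁=76, y₁=5  (since 5776 − 231·25 = 1)
n=2: (76,5)∘(76,5) = (76·76+231·5·5, 76·5+5·76) = (11551,760)
n=3: (11551,760)∘(76,5) = (76·11551+231·5·760, 76·760+5·11551) = (1755676,115515)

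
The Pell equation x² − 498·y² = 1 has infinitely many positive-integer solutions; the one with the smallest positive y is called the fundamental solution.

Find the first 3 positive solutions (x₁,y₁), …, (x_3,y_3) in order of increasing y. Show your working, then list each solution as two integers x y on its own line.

√498 → a₀=22, period (3,6,22,6,3,44); ℓ=6 even so k=5
k=0  a_k=22  p_k/q_k = 22/1
k=1  a_k=3  p_k/q_k = 67/3
k=2  a_k=6  p_k/q_k = 424/19
k=3  a_k=22  p_k/q_k = 9395/421
k=4  a_k=6  p_k/q_k = 56794/2545
k=5  a_k=3  p_k/q_k = 179777/8056
fundamental: x₁=179777, y₁=8056  (since 32319769729 − 498·64899136 = 1)
(x_2, y_2) = (179777·179777 + 498·8056·8056, 179777·8056 + 8056·179777) = (64639539457, 2896567024)
(x_3, y_3) = (179777·64639539457 + 498·8056·2896567024, 179777·2896567024 + 8056·64639539457) = (23241404969742401, 1041472259739240)

179777 8056
64639539457 2896567024
23241404969742401 1041472259739240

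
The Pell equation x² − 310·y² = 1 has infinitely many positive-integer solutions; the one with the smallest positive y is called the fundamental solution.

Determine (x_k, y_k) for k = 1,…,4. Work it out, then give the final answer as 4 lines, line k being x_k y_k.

√310 = [17; 1,1,1,1,5,…,1,1,34, …], period ℓ=16 (even) → k=15
i=0: a=17 ⇒ p=17, q=1
…
i=2: a=1 ⇒ p=35, q=2
…
i=9: a=1 ⇒ p=7747, q=440
i=10: a=3 ⇒ p=28928, q=1643
…
i=14: a=1 ⇒ p=515017, q=29251
i=15: a=1 ⇒ p=848719, q=48204
fundamental: x₁=848719, y₁=48204  (since 720323940961 − 310·2323625616 = 1)
(848719+48204√310)^2 = 1440647881921 + 81823301352√310
(848719+48204√310)^3 = 2445410459391369679 + 138889981000287972√310
(848719+48204√310)^4 = 4150932639366927117300481 + 235757131569084991314384√310

848719 48204
1440647881921 81823301352
2445410459391369679 138889981000287972
4150932639366927117300481 235757131569084991314384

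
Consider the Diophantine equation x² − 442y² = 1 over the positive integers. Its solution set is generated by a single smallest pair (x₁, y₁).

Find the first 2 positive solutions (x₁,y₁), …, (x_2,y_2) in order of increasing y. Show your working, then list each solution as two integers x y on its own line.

√442 → a₀=21, period (42); ℓ=1 odd so k=1
k=0  a_k=21  p_k/q_k = 21/1
k=1  a_k=42  p_k/q_k = 883/42
→ (883, 42).  Check: 883²=779689, 442·42²=779688, difference 1.
k=2:  x_2 = 883·883+442·42·42 = 1559377,  y_2 = 883·42+42·883 = 74172

883 42
1559377 74172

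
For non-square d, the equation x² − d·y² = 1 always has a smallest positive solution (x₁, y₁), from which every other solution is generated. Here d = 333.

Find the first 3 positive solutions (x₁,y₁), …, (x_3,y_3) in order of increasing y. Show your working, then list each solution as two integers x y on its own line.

d=333: √d = [18; 4,36] (ℓ=2, even), read p_1/q_1
i=0: a=18 ⇒ p=18, q=1
i=1: a=4 ⇒ p=73, q=4
(x₁, y₁) = (73, 4);  73² − 333·4² = 1 ✓
(x_2, y_2) = (73·73 + 333·4·4, 73·4 + 4·73) = (10657, 584)
(x_3, y_3) = (73·10657 + 333·4·584, 73·584 + 4·10657) = (1555849, 85260)

73 4
10657 584
1555849 85260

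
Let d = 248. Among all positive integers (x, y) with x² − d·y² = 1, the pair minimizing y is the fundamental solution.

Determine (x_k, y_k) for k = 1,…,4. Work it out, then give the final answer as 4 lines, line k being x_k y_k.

d=248: √d = [15; 1,2,1,30] (ℓ=4, even), read p_3/q_3
a_0=15:  p_0=15·1+0=15,  q_0=15·0+1=1
…
a_2=2:  p_2=2·16+15=47,  q_2=2·1+1=3
a_3=1:  p_3=1·47+16=63,  q_3=1·3+1=4
fundamental: x₁=63, y₁=4  (since 3969 − 248·16 = 1)
n=2: (63,4)∘(63,4) = (63·63+248·4·4, 63·4+4·63) = (7937,504)
n=3: (7937,504)∘(63,4) = (63·7937+248·4·504, 63·504+4·7937) = (999999,63500)
n=4: (999999,63500)∘(63,4) = (63·999999+248·4·63500, 63·63500+4·999999) = (125991937,8000496)

63 4
7937 504
999999 63500
125991937 8000496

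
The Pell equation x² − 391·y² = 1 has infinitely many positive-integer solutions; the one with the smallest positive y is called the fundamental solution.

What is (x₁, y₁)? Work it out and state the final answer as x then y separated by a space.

d=391: √d = [19; 1,3,2,2,1,…,3,1,38] (ℓ=16, even), read p_15/q_15
i=0: a=19 ⇒ p=19, q=1
i=1: a=1 ⇒ p=20, q=1
i=2: a=3 ⇒ p=79, q=4
…
i=4: a=2 ⇒ p=435, q=22
…
i=7: a=2 ⇒ p=2709, q=137
i=8: a=19 ⇒ p=52519, q=2656
…
i=10: a=1 ⇒ p=160266, q=8105
i=11: a=1 ⇒ p=268013, q=13554
…
i=13: a=2 ⇒ p=1660597, q=83980
i=14: a=3 ⇒ p=5678083, q=287153
i=15: a=1 ⇒ p=7338680, q=371133
fundamental: x₁=7338680, y₁=371133  (since 53856224142400 − 391·137739703689 = 1)

7338680 371133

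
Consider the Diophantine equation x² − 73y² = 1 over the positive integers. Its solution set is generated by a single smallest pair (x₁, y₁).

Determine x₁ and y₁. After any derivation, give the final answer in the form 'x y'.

√73 = [8; 1,1,5,5,1,1,16, …], period ℓ=7 (odd) → k=13
i=0: a=8 ⇒ p=8, q=1
i=1: a=1 ⇒ p=9, q=1
…
i=4: a=5 ⇒ p=487, q=57
…
i=6: a=1 ⇒ p=1068, q=125
…
i=8: a=1 ⇒ p=18737, q=2193
i=9: a=1 ⇒ p=36406, q=4261
i=10: a=5 ⇒ p=200767, q=23498
…
i=12: a=1 ⇒ p=1241008, q=145249
i=13: a=1 ⇒ p=2281249, q=267000
fundamental: x₁=2281249, y₁=267000  (since 5204097000001 − 73·71289000000 = 1)

2281249 267000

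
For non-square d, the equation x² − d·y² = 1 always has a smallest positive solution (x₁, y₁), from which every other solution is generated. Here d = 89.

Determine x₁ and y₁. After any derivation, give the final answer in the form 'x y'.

[9; 2,3,3,2,18] for √89; ℓ=5 ⇒ convergent index 9
a_0=9:  p_0=9·1+0=9,  q_0=9·0+1=1
a_1=2:  p_1=2·9+1=19,  q_1=2·1+0=2
a_2=3:  p_2=3·19+9=66,  q_2=3·2+1=7
a_3=3:  p_3=3·66+19=217,  q_3=3·7+2=23
a_4=2:  p_4=2·217+66=500,  q_4=2·23+7=53
a_5=18:  p_5=18·500+217=9217,  q_5=18·53+23=977
a_6=2:  p_6=2·9217+500=18934,  q_6=2·977+53=2007
a_7=3:  p_7=3·18934+9217=66019,  q_7=3·2007+977=6998
a_8=3:  p_8=3·66019+18934=216991,  q_8=3·6998+2007=23001
a_9=2:  p_9=2·216991+66019=500001,  q_9=2·23001+6998=53000
fundamental: x₁=500001, y₁=53000  (since 250001000001 − 89·2809000000 = 1)

500001 53000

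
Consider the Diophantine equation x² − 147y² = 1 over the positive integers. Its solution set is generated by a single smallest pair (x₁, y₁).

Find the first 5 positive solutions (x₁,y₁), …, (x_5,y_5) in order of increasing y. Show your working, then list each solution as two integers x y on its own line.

√147 → a₀=12, period (8,24); ℓ=2 even so k=1
a_0=12:  p_0=12·1+0=12,  q_0=12·0+1=1
a_1=8:  p_1=8·12+1=97,  q_1=8·1+0=8
fundamental: x₁=97, y₁=8  (since 9409 − 147·64 = 1)
(97+8√147)^2 = 18817 + 1552√147
(97+8√147)^3 = 3650401 + 301080√147
(97+8√147)^4 = 708158977 + 58407968√147
(97+8√147)^5 = 137379191137 + 11330844712√147

97 8
18817 1552
3650401 301080
708158977 58407968
137379191137 11330844712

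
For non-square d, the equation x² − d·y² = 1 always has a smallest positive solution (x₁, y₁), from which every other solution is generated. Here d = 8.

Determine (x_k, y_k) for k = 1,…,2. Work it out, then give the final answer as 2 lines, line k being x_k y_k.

3 1
17 6

√8 = [2; 1,4, …], period ℓ=2 (even) → k=1
i=0: a=2 ⇒ p=2, q=1
i=1: a=1 ⇒ p=3, q=1
(x₁, y₁) = (3, 1);  3² − 8·1² = 1 ✓
(3+1√8)^2 = 17 + 6√8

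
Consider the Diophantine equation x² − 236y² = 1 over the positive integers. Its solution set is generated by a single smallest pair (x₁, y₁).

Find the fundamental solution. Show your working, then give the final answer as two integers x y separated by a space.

561799 36570

√236 → a₀=15, period (2,1,3,5,1,6,1,5,3,1,2,30); ℓ=12 even so k=11
step 0: (15, 1)  from 15·(1,0) + (0,1)
…
step 2: (46, 3)  from 1·(31,2) + (15,1)
…
step 4: (891, 58)  from 5·(169,11) + (46,3)
step 5: (1060, 69)  from 1·(891,58) + (169,11)
…
step 8: (48806, 3177)  from 5·(8311,541) + (7251,472)
step 9: (154729, 10072)  from 3·(48806,3177) + (8311,541)
step 10: (203535, 13249)  from 1·(154729,10072) + (48806,3177)
step 11: (561799, 36570)  from 2·(203535,13249) + (154729,10072)
→ (561799, 36570).  Check: 561799²=315618116401, 236·36570²=315618116400, difference 1.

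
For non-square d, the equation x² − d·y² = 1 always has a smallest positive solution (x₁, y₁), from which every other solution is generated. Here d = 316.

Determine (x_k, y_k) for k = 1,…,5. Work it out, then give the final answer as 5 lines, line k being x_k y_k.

√316 = [17; 1,3,2,8,2,3,1,34, …], period ℓ=8 (even) → k=7
k=0  a_k=17  p_k/q_k = 17/1
k=1  a_k=1  p_k/q_k = 18/1
…
k=3  a_k=2  p_k/q_k = 160/9
…
k=5  a_k=2  p_k/q_k = 2862/161
k=6  a_k=3  p_k/q_k = 9937/559
k=7  a_k=1  p_k/q_k = 12799/720
(x₁, y₁) = (12799, 720);  12799² − 316·720² = 1 ✓
(x_2, y_2) = (12799·12799 + 316·720·720, 12799·720 + 720·12799) = (327628801, 18430560)
(x_3, y_3) = (12799·327628801 + 316·720·18430560, 12799·18430560 + 720·327628801) = (8386642035199, 471785474160)
(x_4, y_4) = (12799·8386642035199 + 316·720·471785474160, 12799·471785474160 + 720·8386642035199) = (214681262489395201, 12076764549117120)
(x_5, y_5) = (12799·214681262489395201 + 316·720·12076764549117120, 12799·12076764549117120 + 720·214681262489395201) = (5495410948816896319999, 309141018456514563600)

12799 720
327628801 18430560
8386642035199 471785474160
214681262489395201 12076764549117120
5495410948816896319999 309141018456514563600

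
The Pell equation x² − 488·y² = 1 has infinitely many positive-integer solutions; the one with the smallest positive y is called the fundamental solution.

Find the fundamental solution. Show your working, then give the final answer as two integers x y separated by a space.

243 11

d=488: √d = [22; 11,44] (ℓ=2, even), read p_1/q_1
a_0=22:  p_0=22·1+0=22,  q_0=22·0+1=1
a_1=11:  p_1=11·22+1=243,  q_1=11·1+0=11
(x₁, y₁) = (243, 11);  243² − 488·11² = 1 ✓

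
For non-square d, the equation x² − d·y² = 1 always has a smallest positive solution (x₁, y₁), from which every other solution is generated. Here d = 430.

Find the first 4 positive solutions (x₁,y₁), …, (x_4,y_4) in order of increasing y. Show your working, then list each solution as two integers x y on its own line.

2862251 138030
16384961574001 790153011060
93795745300289010251 4523232492118854090
536933931562978654798296001 25893253447598574322902120

[20; 1,2,1,3,1,…,2,1,40] for √430; ℓ=14 ⇒ convergent index 13
step 0: (20, 1)  from 20·(1,0) + (0,1)
…
step 2: (62, 3)  from 2·(21,1) + (20,1)
…
step 5: (394, 19)  from 1·(311,15) + (83,4)
…
step 7: (21794, 1051)  from 8·(2675,129) + (394,19)
step 8: (133439, 6435)  from 6·(21794,1051) + (2675,129)
…
step 12: (2107880, 101651)  from 2·(754371,36379) + (599138,28893)
step 13: (2862251, 138030)  from 1·(2107880,101651) + (754371,36379)
fundamental: x₁=2862251, y₁=138030  (since 8192480787001 − 430·19052280900 = 1)
(2862251+138030√430)^2 = 16384961574001 + 790153011060√430
(2862251+138030√430)^3 = 93795745300289010251 + 4523232492118854090√430
(2862251+138030√430)^4 = 536933931562978654798296001 + 25893253447598574322902120√430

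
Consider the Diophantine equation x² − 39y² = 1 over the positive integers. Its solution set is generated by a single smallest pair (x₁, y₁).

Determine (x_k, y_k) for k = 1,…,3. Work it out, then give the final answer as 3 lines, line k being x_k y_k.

25 4
1249 200
62425 9996

√39 → a₀=6, period (4,12); ℓ=2 even so k=1
k=0  a_k=6  p_k/q_k = 6/1
k=1  a_k=4  p_k/q_k = 25/4
→ (25, 4).  Check: 25²=625, 39·4²=624, difference 1.
n=2: (25,4)∘(25,4) = (25·25+39·4·4, 25·4+4·25) = (1249,200)
n=3: (1249,200)∘(25,4) = (25·1249+39·4·200, 25·200+4·1249) = (62425,9996)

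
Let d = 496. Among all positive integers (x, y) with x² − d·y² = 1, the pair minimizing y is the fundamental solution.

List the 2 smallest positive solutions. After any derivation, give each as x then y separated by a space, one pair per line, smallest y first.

4620799 207480
42703566796801 1917446753040

√496 → a₀=22, period (3,1,2,4,1,…,1,3,44); ℓ=16 even so k=15
a_0=22:  p_0=22·1+0=22,  q_0=22·0+1=1
…
a_3=2:  p_3=2·89+67=245,  q_3=2·4+3=11
…
a_6=1:  p_6=1·1314+1069=2383,  q_6=1·59+48=107
a_7=2:  p_7=2·2383+1314=6080,  q_7=2·107+59=273
…
a_10=1:  p_10=1·35166+14543=49709,  q_10=1·1579+653=2232
…
a_12=4:  p_12=4·84875+49709=389209,  q_12=4·3811+2232=17476
a_13=2:  p_13=2·389209+84875=863293,  q_13=2·17476+3811=38763
a_14=1:  p_14=1·863293+389209=1252502,  q_14=1·38763+17476=56239
a_15=3:  p_15=3·1252502+863293=4620799,  q_15=3·56239+38763=207480
→ (4620799, 207480).  Check: 4620799²=21351783398401, 496·207480²=21351783398400, difference 1.
n=2: (4620799,207480)∘(4620799,207480) = (4620799·4620799+496·207480·207480, 4620799·207480+207480·4620799) = (42703566796801,1917446753040)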